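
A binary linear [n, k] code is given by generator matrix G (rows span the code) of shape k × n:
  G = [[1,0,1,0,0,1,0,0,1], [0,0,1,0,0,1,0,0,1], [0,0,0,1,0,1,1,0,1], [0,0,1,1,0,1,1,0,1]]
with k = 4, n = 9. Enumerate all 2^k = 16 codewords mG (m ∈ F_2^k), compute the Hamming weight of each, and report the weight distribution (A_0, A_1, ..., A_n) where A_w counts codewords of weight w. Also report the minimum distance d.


Weight distribution: A_0 = 1, A_1 = 2, A_2 = 3, A_3 = 4, A_4 = 3, A_5 = 2, A_6 = 1. Minimum distance d = 1.

Enumerate all 2^4 = 16 messages m ∈ F_2^4.
For each, compute codeword c = mG in F_2^9, then tally its weight.
  m = 0000 → c = 000000000, weight = 0.
  m = 1000 → c = 101001001, weight = 4.
  m = 0100 → c = 001001001, weight = 3.
  m = 1100 → c = 100000000, weight = 1.
  m = 0010 → c = 000101101, weight = 4.
  m = 1010 → c = 101100100, weight = 4.
  m = 0110 → c = 001100100, weight = 3.
  m = 1110 → c = 100101101, weight = 5.
  m = 0001 → c = 001101101, weight = 5.
  m = 1001 → c = 100100100, weight = 3.
  m = 0101 → c = 000100100, weight = 2.
  m = 1101 → c = 101101101, weight = 6.
  m = 0011 → c = 001000000, weight = 1.
  m = 1011 → c = 100001001, weight = 3.
  m = 0111 → c = 000001001, weight = 2.
  m = 1111 → c = 101000000, weight = 2.
Tally weights:
  weight 0: 1 codewords.
  weight 1: 2 codewords.
  weight 2: 3 codewords.
  weight 3: 4 codewords.
  weight 4: 3 codewords.
  weight 5: 2 codewords.
  weight 6: 1 codewords.
Minimum distance d = smallest w > 0 with A_w > 0 = 1.
Sanity: Σ A_w = 16 = 2^4 = 16 ✓.


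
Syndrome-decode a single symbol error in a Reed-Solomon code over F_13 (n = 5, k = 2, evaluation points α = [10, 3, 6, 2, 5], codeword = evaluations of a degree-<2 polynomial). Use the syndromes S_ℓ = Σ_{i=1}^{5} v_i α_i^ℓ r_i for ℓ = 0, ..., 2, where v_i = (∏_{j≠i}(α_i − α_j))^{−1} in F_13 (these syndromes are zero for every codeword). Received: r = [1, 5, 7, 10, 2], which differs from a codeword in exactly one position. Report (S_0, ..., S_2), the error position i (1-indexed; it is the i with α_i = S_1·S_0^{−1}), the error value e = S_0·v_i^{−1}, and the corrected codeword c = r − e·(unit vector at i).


S = (2, 4, 8), error at position 4, error magnitude e = 10, c = [1, 5, 7, 0, 2].

Step 1: column multipliers v_i = (∏_{j≠i}(α_i − α_j))^{−1} mod 13.
  i = 1 (α = 10): (10−3)(10−6)(10−2)(10−5) = 7·4·8·5 = 1120 ≡ 2, so v_1 = 2^{−1} = 7 (mod 13).
  i = 2 (α = 3): (3−10)(3−6)(3−2)(3−5) = (−7)·(−3)·1·(−2) = −42 ≡ 10, so v_2 = 10^{−1} = 4 (mod 13).
  i = 3 (α = 6): (6−10)(6−3)(6−2)(6−5) = (−4)·3·4·1 = −48 ≡ 4, so v_3 = 4^{−1} = 10 (mod 13).
  i = 4 (α = 2): (2−10)(2−3)(2−6)(2−5) = (−8)·(−1)·(−4)·(−3) = 96 ≡ 5, so v_4 = 5^{−1} = 8 (mod 13).
  i = 5 (α = 5): (5−10)(5−3)(5−6)(5−2) = (−5)·2·(−1)·3 = 30 ≡ 4, so v_5 = 4^{−1} = 10 (mod 13).
  v = [7, 4, 10, 8, 10].
Step 2: syndromes of r = [1, 5, 7, 10, 2] (all sums mod 13).
  S_0 = Σ v_i r_i = 7·1 + 4·5 + 10·7 + 8·10 + 10·2 = 197 ≡ 2.
  S_1 = Σ v_i α_i r_i = 7·10·1 + 4·3·5 + 10·6·7 + 8·2·10 + 10·5·2 = 810 ≡ 4.
  α_i^2 mod 13 = [9, 9, 10, 4, 12].
  S_2 = Σ v_i α_i^2 r_i = 7·9·1 + 4·9·5 + 10·10·7 + 8·4·10 + 10·12·2 = 1503 ≡ 8.
  S = (2, 4, 8) ≠ 0, so r is not a codeword (an error is present).
Step 3: locate the error. For a single error e at position i, S_ℓ = v_i·e·α_i^ℓ, so α_err = S_1/S_0.
  S_0^{−1} = 2^{−1} = 7 (mod 13), so α_err = 4·7 = 28 ≡ 2 = α_4. Error position i = 4.
  Consistency check: S_2/S_1 = 8·10 = 80 ≡ 2 = α_err ✓ (single-error assumption holds).
Step 4: error magnitude e = S_0/v_4 = S_0·∏_{j≠4}(α_4 − α_j) = 2·5 = 10 ≡ 10 (mod 13).
Step 5: correct position 4: c_4 = r_4 − e = 10 − 10 ≡ 0 (mod 13). Hence c = [1, 5, 7, 0, 2].
  Check: interpolating c through the α_i gives m(x) = 3 + 5·x (degree < 2) with m(α_i) = c_i for every i, so c is indeed a codeword.


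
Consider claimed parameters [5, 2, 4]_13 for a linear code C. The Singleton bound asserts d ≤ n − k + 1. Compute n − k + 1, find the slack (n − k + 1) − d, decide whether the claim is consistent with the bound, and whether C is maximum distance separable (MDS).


Singleton RHS = n − k + 1 = 4, slack = 0, bound satisfied, MDS.

Singleton bound: d ≤ n − k + 1.
Here n = 5, k = 2, so n − k + 1 = 4.
Given d = 4, check d ≤ 4: YES.
Slack = (n − k + 1) − d = 0.
The code is MDS (slack = 0).
Description: the claimed parameters are [5, 2, 4]_13; such a code would be MDS (meets Singleton bound).


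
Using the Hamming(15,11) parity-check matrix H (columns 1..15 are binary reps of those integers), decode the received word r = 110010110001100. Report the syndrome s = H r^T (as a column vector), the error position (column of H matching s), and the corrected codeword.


s = (1, 0, 0, 0)^T, error position = 8, corrected codeword c = 110010100001100

Compute s = H r^T mod 2 one row at a time:
  s_1 = 1 + 0 + 0 + 0 + 1 + 1 + 0 + 0 = 3 ≡ 1 (mod 2).
  s_2 = 0 + 1 + 0 + 1 + 1 + 1 + 0 + 0 = 4 ≡ 0 (mod 2).
  s_3 = 1 + 0 + 0 + 1 + 0 + 0 + 0 + 0 = 2 ≡ 0 (mod 2).
  s_4 = 1 + 0 + 1 + 1 + 0 + 0 + 1 + 0 = 4 ≡ 0 (mod 2).
s = (1, 0, 0, 0)^T — this equals column 8 of H (binary 1000), so error is at position 8.
Correct: flip bit 8 of r = 110010110001100 to get c = 110010100001100.


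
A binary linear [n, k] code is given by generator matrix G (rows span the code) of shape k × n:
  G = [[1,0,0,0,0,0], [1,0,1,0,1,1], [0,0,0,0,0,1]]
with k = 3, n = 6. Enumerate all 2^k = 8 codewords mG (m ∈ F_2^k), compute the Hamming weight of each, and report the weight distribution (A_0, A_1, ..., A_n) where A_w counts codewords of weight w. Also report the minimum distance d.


Weight distribution: A_0 = 1, A_1 = 2, A_2 = 2, A_3 = 2, A_4 = 1. Minimum distance d = 1.

Enumerate all 2^3 = 8 messages m ∈ F_2^3.
For each, compute codeword c = mG in F_2^6, then tally its weight.
  m = 000 → c = 000000, weight = 0.
  m = 100 → c = 100000, weight = 1.
  m = 010 → c = 101011, weight = 4.
  m = 110 → c = 001011, weight = 3.
  m = 001 → c = 000001, weight = 1.
  m = 101 → c = 100001, weight = 2.
  m = 011 → c = 101010, weight = 3.
  m = 111 → c = 001010, weight = 2.
Tally weights:
  weight 0: 1 codewords.
  weight 1: 2 codewords.
  weight 2: 2 codewords.
  weight 3: 2 codewords.
  weight 4: 1 codewords.
Minimum distance d = smallest w > 0 with A_w > 0 = 1.
Sanity: Σ A_w = 8 = 2^3 = 8 ✓.


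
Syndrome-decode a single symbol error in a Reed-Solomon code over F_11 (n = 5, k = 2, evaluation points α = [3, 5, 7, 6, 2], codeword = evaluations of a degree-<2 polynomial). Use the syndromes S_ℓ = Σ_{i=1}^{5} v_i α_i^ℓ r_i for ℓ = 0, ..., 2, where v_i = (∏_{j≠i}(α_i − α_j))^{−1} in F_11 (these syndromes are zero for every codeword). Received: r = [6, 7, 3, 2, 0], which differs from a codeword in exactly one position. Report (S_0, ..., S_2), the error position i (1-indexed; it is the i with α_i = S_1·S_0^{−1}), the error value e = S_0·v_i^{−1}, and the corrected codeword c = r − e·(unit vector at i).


S = (4, 6, 9), error at position 3, error magnitude e = 6, c = [6, 7, 8, 2, 0].

Step 1: column multipliers v_i = (∏_{j≠i}(α_i − α_j))^{−1} mod 11.
  i = 1 (α = 3): (3−5)(3−7)(3−6)(3−2) = (−2)·(−4)·(−3)·1 = −24 ≡ 9, so v_1 = 9^{−1} = 5 (mod 11).
  i = 2 (α = 5): (5−3)(5−7)(5−6)(5−2) = 2·(−2)·(−1)·3 = 12 ≡ 1, so v_2 = 1^{−1} = 1 (mod 11).
  i = 3 (α = 7): (7−3)(7−5)(7−6)(7−2) = 4·2·1·5 = 40 ≡ 7, so v_3 = 7^{−1} = 8 (mod 11).
  i = 4 (α = 6): (6−3)(6−5)(6−7)(6−2) = 3·1·(−1)·4 = −12 ≡ 10, so v_4 = 10^{−1} = 10 (mod 11).
  i = 5 (α = 2): (2−3)(2−5)(2−7)(2−6) = (−1)·(−3)·(−5)·(−4) = 60 ≡ 5, so v_5 = 5^{−1} = 9 (mod 11).
  v = [5, 1, 8, 10, 9].
Step 2: syndromes of r = [6, 7, 3, 2, 0] (all sums mod 11).
  S_0 = Σ v_i r_i = 5·6 + 1·7 + 8·3 + 10·2 + 9·0 = 81 ≡ 4.
  S_1 = Σ v_i α_i r_i = 5·3·6 + 1·5·7 + 8·7·3 + 10·6·2 + 9·2·0 = 413 ≡ 6.
  α_i^2 mod 11 = [9, 3, 5, 3, 4].
  S_2 = Σ v_i α_i^2 r_i = 5·9·6 + 1·3·7 + 8·5·3 + 10·3·2 + 9·4·0 = 471 ≡ 9.
  S = (4, 6, 9) ≠ 0, so r is not a codeword (an error is present).
Step 3: locate the error. For a single error e at position i, S_ℓ = v_i·e·α_i^ℓ, so α_err = S_1/S_0.
  S_0^{−1} = 4^{−1} = 3 (mod 11), so α_err = 6·3 = 18 ≡ 7 = α_3. Error position i = 3.
  Consistency check: S_2/S_1 = 9·2 = 18 ≡ 7 = α_err ✓ (single-error assumption holds).
Step 4: error magnitude e = S_0/v_3 = S_0·∏_{j≠3}(α_3 − α_j) = 4·7 = 28 ≡ 6 (mod 11).
Step 5: correct position 3: c_3 = r_3 − e = 3 − 6 ≡ 8 (mod 11). Hence c = [6, 7, 8, 2, 0].
  Check: interpolating c through the α_i gives m(x) = 10 + 6·x (degree < 2) with m(α_i) = c_i for every i, so c is indeed a codeword.


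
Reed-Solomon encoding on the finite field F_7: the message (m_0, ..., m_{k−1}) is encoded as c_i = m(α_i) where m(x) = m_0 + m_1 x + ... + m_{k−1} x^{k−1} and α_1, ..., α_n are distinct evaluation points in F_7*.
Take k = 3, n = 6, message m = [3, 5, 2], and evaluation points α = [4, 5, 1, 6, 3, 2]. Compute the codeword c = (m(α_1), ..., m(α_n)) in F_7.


c = [6, 1, 3, 0, 1, 0]

Message polynomial: m(x) = 3 + 5·x + 2·x^2 (mod 7).
For each evaluation point α_i, compute m(α_i) mod 7:
  α_1 = 4: Horner steps 2 → 6 → 6, so m(4) = 6.
  α_2 = 5: Horner steps 2 → 1 → 1, so m(5) = 1.
  α_3 = 1: Horner steps 2 → 0 → 3, so m(1) = 3.
  α_4 = 6: Horner steps 2 → 3 → 0, so m(6) = 0.
  α_5 = 3: Horner steps 2 → 4 → 1, so m(3) = 1.
  α_6 = 2: Horner steps 2 → 2 → 0, so m(2) = 0.
Codeword c = [6, 1, 3, 0, 1, 0] ∈ F_7^6.


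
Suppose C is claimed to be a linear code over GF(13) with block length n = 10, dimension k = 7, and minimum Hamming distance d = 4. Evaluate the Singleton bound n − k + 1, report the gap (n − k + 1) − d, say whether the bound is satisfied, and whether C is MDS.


Singleton RHS = n − k + 1 = 4, slack = 0, bound satisfied, MDS.

Singleton bound: d ≤ n − k + 1.
Here n = 10, k = 7, so n − k + 1 = 4.
Given d = 4, check d ≤ 4: YES.
Slack = (n − k + 1) − d = 0.
The code is MDS (slack = 0).
Description: the claimed parameters are [10, 7, 4]_13; such a code would be MDS (meets Singleton bound).


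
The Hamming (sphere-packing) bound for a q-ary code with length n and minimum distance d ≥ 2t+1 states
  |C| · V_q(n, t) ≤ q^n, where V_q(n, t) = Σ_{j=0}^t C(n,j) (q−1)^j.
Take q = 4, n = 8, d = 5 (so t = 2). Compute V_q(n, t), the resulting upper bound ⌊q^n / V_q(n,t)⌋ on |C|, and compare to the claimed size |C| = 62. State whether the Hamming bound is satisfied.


V_q(n, t) = 277, q^n = 65536, Hamming bound = 236, |C| = 62 ≤ bound (satisfied).

Step 1: Compute V_q(n, t) = Σ_{j=0}^2 C(n, j) (q−1)^j.
  j = 0: C(8,0)·(3)^0 = 1·1 = 1.
  j = 1: C(8,1)·(3)^1 = 8·3 = 24.
  j = 2: C(8,2)·(3)^2 = 28·9 = 252.
  V_q(n, t) = 1 + 24 + 252 = 277.
Step 2: q^n = 4^8 = 65536.
Step 3: Hamming bound ⌊q^n / V_q(n,t)⌋ = ⌊65536/277⌋ = 236.
Step 4: Compare |C| = 62 to 236: satisfied.
The claimed |C| lies below the Hamming bound.


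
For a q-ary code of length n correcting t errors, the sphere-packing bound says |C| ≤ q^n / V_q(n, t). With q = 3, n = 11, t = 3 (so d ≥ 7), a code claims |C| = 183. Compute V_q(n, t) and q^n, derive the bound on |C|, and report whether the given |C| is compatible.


V_q(n, t) = 1563, q^n = 177147, Hamming bound = 113, |C| = 183 > bound (violated).

Step 1: Compute V_q(n, t) = Σ_{j=0}^3 C(n, j) (q−1)^j.
  j = 0: C(11,0)·(2)^0 = 1·1 = 1.
  j = 1: C(11,1)·(2)^1 = 11·2 = 22.
  j = 2: C(11,2)·(2)^2 = 55·4 = 220.
  j = 3: C(11,3)·(2)^3 = 165·8 = 1320.
  V_q(n, t) = 1 + 22 + 220 + 1320 = 1563.
Step 2: q^n = 3^11 = 177147.
Step 3: Hamming bound ⌊q^n / V_q(n,t)⌋ = ⌊177147/1563⌋ = 113.
Step 4: Compare |C| = 183 to 113: violated.
The claimed |C| lies above the Hamming bound, so no 3-ary code of length 11 with d ≥ 7 can have 183 codewords.


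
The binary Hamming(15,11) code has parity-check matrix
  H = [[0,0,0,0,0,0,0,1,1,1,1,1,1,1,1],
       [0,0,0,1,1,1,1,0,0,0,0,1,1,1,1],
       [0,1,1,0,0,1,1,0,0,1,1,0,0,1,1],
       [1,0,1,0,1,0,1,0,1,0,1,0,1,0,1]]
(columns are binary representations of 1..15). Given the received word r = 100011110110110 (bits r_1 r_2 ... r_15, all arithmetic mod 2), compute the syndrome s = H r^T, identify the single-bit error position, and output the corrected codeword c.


s = (1, 1, 1, 1)^T, error position = 15, corrected codeword c = 100011110110111

Compute s = H r^T mod 2 one row at a time:
  s_1 = 1 + 0 + 1 + 1 + 0 + 1 + 1 + 0 = 5 ≡ 1 (mod 2).
  s_2 = 0 + 1 + 1 + 1 + 0 + 1 + 1 + 0 = 5 ≡ 1 (mod 2).
  s_3 = 0 + 0 + 1 + 1 + 1 + 1 + 1 + 0 = 5 ≡ 1 (mod 2).
  s_4 = 1 + 0 + 1 + 1 + 0 + 1 + 1 + 0 = 5 ≡ 1 (mod 2).
s = (1, 1, 1, 1)^T — this equals column 15 of H (binary 1111), so error is at position 15.
Correct: flip bit 15 of r = 100011110110110 to get c = 100011110110111.


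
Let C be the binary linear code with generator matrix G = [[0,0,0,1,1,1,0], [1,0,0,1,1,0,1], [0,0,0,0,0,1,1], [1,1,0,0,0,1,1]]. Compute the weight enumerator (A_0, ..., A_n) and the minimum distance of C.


Weight distribution: A_0 = 1, A_1 = 2, A_2 = 2, A_3 = 4, A_4 = 5, A_5 = 2. Minimum distance d = 1.

Enumerate all 2^4 = 16 messages m ∈ F_2^4.
For each, compute codeword c = mG in F_2^7, then tally its weight.
  m = 0000 → c = 0000000, weight = 0.
  m = 1000 → c = 0001110, weight = 3.
  m = 0100 → c = 1001101, weight = 4.
  m = 1100 → c = 1000011, weight = 3.
  m = 0010 → c = 0000011, weight = 2.
  m = 1010 → c = 0001101, weight = 3.
  m = 0110 → c = 1001110, weight = 4.
  m = 1110 → c = 1000000, weight = 1.
  m = 0001 → c = 1100011, weight = 4.
  m = 1001 → c = 1101101, weight = 5.
  m = 0101 → c = 0101110, weight = 4.
  m = 1101 → c = 0100000, weight = 1.
  m = 0011 → c = 1100000, weight = 2.
  m = 1011 → c = 1101110, weight = 5.
  m = 0111 → c = 0101101, weight = 4.
  m = 1111 → c = 0100011, weight = 3.
Tally weights:
  weight 0: 1 codewords.
  weight 1: 2 codewords.
  weight 2: 2 codewords.
  weight 3: 4 codewords.
  weight 4: 5 codewords.
  weight 5: 2 codewords.
Minimum distance d = smallest w > 0 with A_w > 0 = 1.
Sanity: Σ A_w = 16 = 2^4 = 16 ✓.


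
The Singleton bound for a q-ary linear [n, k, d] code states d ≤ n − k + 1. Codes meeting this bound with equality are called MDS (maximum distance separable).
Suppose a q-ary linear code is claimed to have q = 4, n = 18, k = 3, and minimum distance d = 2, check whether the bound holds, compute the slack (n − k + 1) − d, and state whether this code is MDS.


Singleton RHS = n − k + 1 = 16, slack = 14, bound satisfied, not MDS.

Singleton bound: d ≤ n − k + 1.
Here n = 18, k = 3, so n − k + 1 = 16.
Given d = 2, check d ≤ 16: YES.
Slack = (n − k + 1) − d = 14.
The code is NOT MDS (slack = 14 > 0).
Description: the claimed parameters are [18, 3, 2]_4; such a code would be non-MDS.


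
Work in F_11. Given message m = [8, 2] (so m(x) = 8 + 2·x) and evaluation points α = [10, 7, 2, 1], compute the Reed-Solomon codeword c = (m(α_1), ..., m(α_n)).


c = [6, 0, 1, 10]

Message polynomial: m(x) = 8 + 2·x (mod 11).
For each evaluation point α_i, compute m(α_i) mod 11:
  α_1 = 10: Horner steps 2 → 6, so m(10) = 6.
  α_2 = 7: Horner steps 2 → 0, so m(7) = 0.
  α_3 = 2: Horner steps 2 → 1, so m(2) = 1.
  α_4 = 1: Horner steps 2 → 10, so m(1) = 10.
Codeword c = [6, 0, 1, 10] ∈ F_11^4.


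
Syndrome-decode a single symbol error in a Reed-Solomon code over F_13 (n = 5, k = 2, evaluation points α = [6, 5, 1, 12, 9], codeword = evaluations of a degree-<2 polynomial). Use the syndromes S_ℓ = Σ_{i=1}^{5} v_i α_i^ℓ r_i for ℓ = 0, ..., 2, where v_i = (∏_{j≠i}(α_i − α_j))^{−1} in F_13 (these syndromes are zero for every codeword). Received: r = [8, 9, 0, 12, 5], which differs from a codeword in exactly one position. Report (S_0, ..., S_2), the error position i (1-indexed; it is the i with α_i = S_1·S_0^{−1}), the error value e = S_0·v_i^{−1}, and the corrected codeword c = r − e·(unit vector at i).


S = (11, 2, 11), error at position 4, error magnitude e = 10, c = [8, 9, 0, 2, 5].

Step 1: column multipliers v_i = (∏_{j≠i}(α_i − α_j))^{−1} mod 13.
  i = 1 (α = 6): (6−5)(6−1)(6−12)(6−9) = 1·5·(−6)·(−3) = 90 ≡ 12, so v_1 = 12^{−1} = 12 (mod 13).
  i = 2 (α = 5): (5−6)(5−1)(5−12)(5−9) = (−1)·4·(−7)·(−4) = −112 ≡ 5, so v_2 = 5^{−1} = 8 (mod 13).
  i = 3 (α = 1): (1−6)(1−5)(1−12)(1−9) = (−5)·(−4)·(−11)·(−8) = 1760 ≡ 5, so v_3 = 5^{−1} = 8 (mod 13).
  i = 4 (α = 12): (12−6)(12−5)(12−1)(12−9) = 6·7·11·3 = 1386 ≡ 8, so v_4 = 8^{−1} = 5 (mod 13).
  i = 5 (α = 9): (9−6)(9−5)(9−1)(9−12) = 3·4·8·(−3) = −288 ≡ 11, so v_5 = 11^{−1} = 6 (mod 13).
  v = [12, 8, 8, 5, 6].
Step 2: syndromes of r = [8, 9, 0, 12, 5] (all sums mod 13).
  S_0 = Σ v_i r_i = 12·8 + 8·9 + 8·0 + 5·12 + 6·5 = 258 ≡ 11.
  S_1 = Σ v_i α_i r_i = 12·6·8 + 8·5·9 + 8·1·0 + 5·12·12 + 6·9·5 = 1926 ≡ 2.
  α_i^2 mod 13 = [10, 12, 1, 1, 3].
  S_2 = Σ v_i α_i^2 r_i = 12·10·8 + 8·12·9 + 8·1·0 + 5·1·12 + 6·3·5 = 1974 ≡ 11.
  S = (11, 2, 11) ≠ 0, so r is not a codeword (an error is present).
Step 3: locate the error. For a single error e at position i, S_ℓ = v_i·e·α_i^ℓ, so α_err = S_1/S_0.
  S_0^{−1} = 11^{−1} = 6 (mod 13), so α_err = 2·6 = 12 ≡ 12 = α_4. Error position i = 4.
  Consistency check: S_2/S_1 = 11·7 = 77 ≡ 12 = α_err ✓ (single-error assumption holds).
Step 4: error magnitude e = S_0/v_4 = S_0·∏_{j≠4}(α_4 − α_j) = 11·8 = 88 ≡ 10 (mod 13).
Step 5: correct position 4: c_4 = r_4 − e = 12 − 10 ≡ 2 (mod 13). Hence c = [8, 9, 0, 2, 5].
  Check: interpolating c through the α_i gives m(x) = 1 + 12·x (degree < 2) with m(α_i) = c_i for every i, so c is indeed a codeword.


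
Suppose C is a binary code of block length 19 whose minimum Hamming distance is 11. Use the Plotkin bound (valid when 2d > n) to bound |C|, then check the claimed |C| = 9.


Plotkin bound M ≤ 6; given |C| = 9 > bound (violated).

Check applicability: 2d = 22, n = 19.
2d − n = 3 > 0, so Plotkin applies.
Compute d/(2d−n) = 11/3 ≈ 3.6667.
⌊d/(2d−n)⌋ = 3.
Plotkin bound: M ≤ 2·3 = 6.
Given |C| = 9, check: VIOLATED.
This |C| is above the Plotkin bound, so no binary code with n = 19, d = 11 and 9 codewords exists.


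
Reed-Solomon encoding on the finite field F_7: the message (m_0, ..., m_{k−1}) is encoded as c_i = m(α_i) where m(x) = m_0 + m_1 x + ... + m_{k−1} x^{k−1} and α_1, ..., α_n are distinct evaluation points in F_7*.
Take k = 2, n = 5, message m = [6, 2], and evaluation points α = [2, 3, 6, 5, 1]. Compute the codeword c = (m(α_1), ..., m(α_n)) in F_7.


c = [3, 5, 4, 2, 1]

Message polynomial: m(x) = 6 + 2·x (mod 7).
For each evaluation point α_i, compute m(α_i) mod 7:
  α_1 = 2: Horner steps 2 → 3, so m(2) = 3.
  α_2 = 3: Horner steps 2 → 5, so m(3) = 5.
  α_3 = 6: Horner steps 2 → 4, so m(6) = 4.
  α_4 = 5: Horner steps 2 → 2, so m(5) = 2.
  α_5 = 1: Horner steps 2 → 1, so m(1) = 1.
Codeword c = [3, 5, 4, 2, 1] ∈ F_7^5.


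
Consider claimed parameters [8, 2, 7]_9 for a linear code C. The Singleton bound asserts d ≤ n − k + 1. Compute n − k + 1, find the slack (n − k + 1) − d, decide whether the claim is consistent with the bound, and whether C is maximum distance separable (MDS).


Singleton RHS = n − k + 1 = 7, slack = 0, bound satisfied, MDS.

Singleton bound: d ≤ n − k + 1.
Here n = 8, k = 2, so n − k + 1 = 7.
Given d = 7, check d ≤ 7: YES.
Slack = (n − k + 1) − d = 0.
The code is MDS (slack = 0).
Description: the claimed parameters are [8, 2, 7]_9; such a code would be MDS (meets Singleton bound).


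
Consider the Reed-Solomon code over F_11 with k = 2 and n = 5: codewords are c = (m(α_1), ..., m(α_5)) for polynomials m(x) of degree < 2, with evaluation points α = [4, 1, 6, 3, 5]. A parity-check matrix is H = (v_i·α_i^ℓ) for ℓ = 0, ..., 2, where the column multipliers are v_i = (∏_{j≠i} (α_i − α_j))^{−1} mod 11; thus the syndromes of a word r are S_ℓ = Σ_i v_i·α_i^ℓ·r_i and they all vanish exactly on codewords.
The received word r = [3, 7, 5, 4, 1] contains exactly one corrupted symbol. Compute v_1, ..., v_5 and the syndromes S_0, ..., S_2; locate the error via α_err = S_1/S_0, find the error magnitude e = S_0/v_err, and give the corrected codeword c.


S = (1, 4, 5), error at position 1, error magnitude e = 6, c = [8, 7, 5, 4, 1].

Step 1: column multipliers v_i = (∏_{j≠i}(α_i − α_j))^{−1} mod 11.
  i = 1 (α = 4): (4−1)(4−6)(4−3)(4−5) = 3·(−2)·1·(−1) = 6 ≡ 6, so v_1 = 6^{−1} = 2 (mod 11).
  i = 2 (α = 1): (1−4)(1−6)(1−3)(1−5) = (−3)·(−5)·(−2)·(−4) = 120 ≡ 10, so v_2 = 10^{−1} = 10 (mod 11).
  i = 3 (α = 6): (6−4)(6−1)(6−3)(6−5) = 2·5·3·1 = 30 ≡ 8, so v_3 = 8^{−1} = 7 (mod 11).
  i = 4 (α = 3): (3−4)(3−1)(3−6)(3−5) = (−1)·2·(−3)·(−2) = −12 ≡ 10, so v_4 = 10^{−1} = 10 (mod 11).
  i = 5 (α = 5): (5−4)(5−1)(5−6)(5−3) = 1·4·(−1)·2 = −8 ≡ 3, so v_5 = 3^{−1} = 4 (mod 11).
  v = [2, 10, 7, 10, 4].
Step 2: syndromes of r = [3, 7, 5, 4, 1] (all sums mod 11).
  S_0 = Σ v_i r_i = 2·3 + 10·7 + 7·5 + 10·4 + 4·1 = 155 ≡ 1.
  S_1 = Σ v_i α_i r_i = 2·4·3 + 10·1·7 + 7·6·5 + 10·3·4 + 4·5·1 = 444 ≡ 4.
  α_i^2 mod 11 = [5, 1, 3, 9, 3].
  S_2 = Σ v_i α_i^2 r_i = 2·5·3 + 10·1·7 + 7·3·5 + 10·9·4 + 4·3·1 = 577 ≡ 5.
  S = (1, 4, 5) ≠ 0, so r is not a codeword (an error is present).
Step 3: locate the error. For a single error e at position i, S_ℓ = v_i·e·α_i^ℓ, so α_err = S_1/S_0.
  S_0^{−1} = 1^{−1} = 1 (mod 11), so α_err = 4·1 = 4 ≡ 4 = α_1. Error position i = 1.
  Consistency check: S_2/S_1 = 5·3 = 15 ≡ 4 = α_err ✓ (single-error assumption holds).
Step 4: error magnitude e = S_0/v_1 = S_0·∏_{j≠1}(α_1 − α_j) = 1·6 = 6 ≡ 6 (mod 11).
Step 5: correct position 1: c_1 = r_1 − e = 3 − 6 ≡ 8 (mod 11). Hence c = [8, 7, 5, 4, 1].
  Check: interpolating c through the α_i gives m(x) = 3 + 4·x (degree < 2) with m(α_i) = c_i for every i, so c is indeed a codeword.


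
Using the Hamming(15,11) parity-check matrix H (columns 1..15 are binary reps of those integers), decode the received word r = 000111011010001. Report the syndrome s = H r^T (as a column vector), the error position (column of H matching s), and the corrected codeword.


s = (0, 0, 1, 0)^T, error position = 2, corrected codeword c = 010111011010001

Compute s = H r^T mod 2 one row at a time:
  s_1 = 1 + 1 + 0 + 1 + 0 + 0 + 0 + 1 = 4 ≡ 0 (mod 2).
  s_2 = 1 + 1 + 1 + 0 + 0 + 0 + 0 + 1 = 4 ≡ 0 (mod 2).
  s_3 = 0 + 0 + 1 + 0 + 0 + 1 + 0 + 1 = 3 ≡ 1 (mod 2).
  s_4 = 0 + 0 + 1 + 0 + 1 + 1 + 0 + 1 = 4 ≡ 0 (mod 2).
s = (0, 0, 1, 0)^T — this equals column 2 of H (binary 0010), so error is at position 2.
Correct: flip bit 2 of r = 000111011010001 to get c = 010111011010001.


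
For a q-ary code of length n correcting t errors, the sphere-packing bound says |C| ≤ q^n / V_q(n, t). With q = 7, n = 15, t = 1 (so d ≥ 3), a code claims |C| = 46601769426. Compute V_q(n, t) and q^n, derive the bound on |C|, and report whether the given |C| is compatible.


V_q(n, t) = 91, q^n = 4747561509943, Hamming bound = 52171005603, |C| = 46601769426 ≤ bound (satisfied).

Step 1: Compute V_q(n, t) = Σ_{j=0}^1 C(n, j) (q−1)^j.
  j = 0: C(15,0)·(6)^0 = 1·1 = 1.
  j = 1: C(15,1)·(6)^1 = 15·6 = 90.
  V_q(n, t) = 1 + 90 = 91.
Step 2: q^n = 7^15 = 4747561509943.
Step 3: Hamming bound ⌊q^n / V_q(n,t)⌋ = ⌊4747561509943/91⌋ = 52171005603.
Step 4: Compare |C| = 46601769426 to 52171005603: satisfied.
The claimed |C| lies below the Hamming bound.


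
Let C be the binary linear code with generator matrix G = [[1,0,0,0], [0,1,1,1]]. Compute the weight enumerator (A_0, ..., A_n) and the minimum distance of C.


Weight distribution: A_0 = 1, A_1 = 1, A_3 = 1, A_4 = 1. Minimum distance d = 1.

Enumerate all 2^2 = 4 messages m ∈ F_2^2.
For each, compute codeword c = mG in F_2^4, then tally its weight.
  m = 00 → c = 0000, weight = 0.
  m = 10 → c = 1000, weight = 1.
  m = 01 → c = 0111, weight = 3.
  m = 11 → c = 1111, weight = 4.
Tally weights:
  weight 0: 1 codewords.
  weight 1: 1 codewords.
  weight 3: 1 codewords.
  weight 4: 1 codewords.
Minimum distance d = smallest w > 0 with A_w > 0 = 1.
Sanity: Σ A_w = 4 = 2^2 = 4 ✓.


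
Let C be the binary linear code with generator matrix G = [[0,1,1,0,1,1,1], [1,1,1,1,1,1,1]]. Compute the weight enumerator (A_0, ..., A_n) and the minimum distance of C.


Weight distribution: A_0 = 1, A_2 = 1, A_5 = 1, A_7 = 1. Minimum distance d = 2.

Enumerate all 2^2 = 4 messages m ∈ F_2^2.
For each, compute codeword c = mG in F_2^7, then tally its weight.
  m = 00 → c = 0000000, weight = 0.
  m = 10 → c = 0110111, weight = 5.
  m = 01 → c = 1111111, weight = 7.
  m = 11 → c = 1001000, weight = 2.
Tally weights:
  weight 0: 1 codewords.
  weight 2: 1 codewords.
  weight 5: 1 codewords.
  weight 7: 1 codewords.
Minimum distance d = smallest w > 0 with A_w > 0 = 2.
Sanity: Σ A_w = 4 = 2^2 = 4 ✓.


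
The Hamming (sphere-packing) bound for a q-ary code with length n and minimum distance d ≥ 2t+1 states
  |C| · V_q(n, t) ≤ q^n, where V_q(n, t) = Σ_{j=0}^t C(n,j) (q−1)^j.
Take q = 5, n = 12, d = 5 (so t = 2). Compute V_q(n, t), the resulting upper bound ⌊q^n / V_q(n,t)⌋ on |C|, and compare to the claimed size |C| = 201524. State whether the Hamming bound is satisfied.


V_q(n, t) = 1105, q^n = 244140625, Hamming bound = 220941, |C| = 201524 ≤ bound (satisfied).

Step 1: Compute V_q(n, t) = Σ_{j=0}^2 C(n, j) (q−1)^j.
  j = 0: C(12,0)·(4)^0 = 1·1 = 1.
  j = 1: C(12,1)·(4)^1 = 12·4 = 48.
  j = 2: C(12,2)·(4)^2 = 66·16 = 1056.
  V_q(n, t) = 1 + 48 + 1056 = 1105.
Step 2: q^n = 5^12 = 244140625.
Step 3: Hamming bound ⌊q^n / V_q(n,t)⌋ = ⌊244140625/1105⌋ = 220941.
Step 4: Compare |C| = 201524 to 220941: satisfied.
The claimed |C| lies below the Hamming bound.


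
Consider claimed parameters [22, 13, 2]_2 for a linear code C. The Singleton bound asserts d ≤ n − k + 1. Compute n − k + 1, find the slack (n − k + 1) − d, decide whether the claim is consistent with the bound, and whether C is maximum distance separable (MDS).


Singleton RHS = n − k + 1 = 10, slack = 8, bound satisfied, not MDS.

Singleton bound: d ≤ n − k + 1.
Here n = 22, k = 13, so n − k + 1 = 10.
Given d = 2, check d ≤ 10: YES.
Slack = (n − k + 1) − d = 8.
The code is NOT MDS (slack = 8 > 0).
Description: the claimed parameters are [22, 13, 2]_2; such a code would be non-MDS.


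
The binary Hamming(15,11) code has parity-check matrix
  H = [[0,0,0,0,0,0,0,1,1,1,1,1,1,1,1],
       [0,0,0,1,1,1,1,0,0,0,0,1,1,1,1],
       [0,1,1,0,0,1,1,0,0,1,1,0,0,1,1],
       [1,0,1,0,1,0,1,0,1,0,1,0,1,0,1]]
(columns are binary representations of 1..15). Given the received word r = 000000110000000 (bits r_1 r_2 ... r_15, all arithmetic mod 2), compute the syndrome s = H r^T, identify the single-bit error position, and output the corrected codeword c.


s = (1, 1, 1, 1)^T, error position = 15, corrected codeword c = 000000110000001

Compute s = H r^T mod 2 one row at a time:
  s_1 = 1 + 0 + 0 + 0 + 0 + 0 + 0 + 0 = 1 ≡ 1 (mod 2).
  s_2 = 0 + 0 + 0 + 1 + 0 + 0 + 0 + 0 = 1 ≡ 1 (mod 2).
  s_3 = 0 + 0 + 0 + 1 + 0 + 0 + 0 + 0 = 1 ≡ 1 (mod 2).
  s_4 = 0 + 0 + 0 + 1 + 0 + 0 + 0 + 0 = 1 ≡ 1 (mod 2).
s = (1, 1, 1, 1)^T — this equals column 15 of H (binary 1111), so error is at position 15.
Correct: flip bit 15 of r = 000000110000000 to get c = 000000110000001.


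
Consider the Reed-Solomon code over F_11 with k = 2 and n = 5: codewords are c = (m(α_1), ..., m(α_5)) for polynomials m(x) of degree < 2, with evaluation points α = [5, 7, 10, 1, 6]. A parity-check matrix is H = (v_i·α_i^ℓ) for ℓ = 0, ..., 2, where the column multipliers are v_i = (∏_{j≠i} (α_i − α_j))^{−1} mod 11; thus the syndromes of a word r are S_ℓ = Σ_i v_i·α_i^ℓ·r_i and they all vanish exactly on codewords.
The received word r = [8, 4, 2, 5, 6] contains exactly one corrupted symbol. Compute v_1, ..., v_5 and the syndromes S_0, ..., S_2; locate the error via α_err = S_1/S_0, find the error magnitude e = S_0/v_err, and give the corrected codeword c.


S = (4, 7, 4), error at position 3, error magnitude e = 4, c = [8, 4, 9, 5, 6].

Step 1: column multipliers v_i = (∏_{j≠i}(α_i − α_j))^{−1} mod 11.
  i = 1 (α = 5): (5−7)(5−10)(5−1)(5−6) = (−2)·(−5)·4·(−1) = −40 ≡ 4, so v_1 = 4^{−1} = 3 (mod 11).
  i = 2 (α = 7): (7−5)(7−10)(7−1)(7−6) = 2·(−3)·6·1 = −36 ≡ 8, so v_2 = 8^{−1} = 7 (mod 11).
  i = 3 (α = 10): (10−5)(10−7)(10−1)(10−6) = 5·3·9·4 = 540 ≡ 1, so v_3 = 1^{−1} = 1 (mod 11).
  i = 4 (α = 1): (1−5)(1−7)(1−10)(1−6) = (−4)·(−6)·(−9)·(−5) = 1080 ≡ 2, so v_4 = 2^{−1} = 6 (mod 11).
  i = 5 (α = 6): (6−5)(6−7)(6−10)(6−1) = 1·(−1)·(−4)·5 = 20 ≡ 9, so v_5 = 9^{−1} = 5 (mod 11).
  v = [3, 7, 1, 6, 5].
Step 2: syndromes of r = [8, 4, 2, 5, 6] (all sums mod 11).
  S_0 = Σ v_i r_i = 3·8 + 7·4 + 1·2 + 6·5 + 5·6 = 114 ≡ 4.
  S_1 = Σ v_i α_i r_i = 3·5·8 + 7·7·4 + 1·10·2 + 6·1·5 + 5·6·6 = 546 ≡ 7.
  α_i^2 mod 11 = [3, 5, 1, 1, 3].
  S_2 = Σ v_i α_i^2 r_i = 3·3·8 + 7·5·4 + 1·1·2 + 6·1·5 + 5·3·6 = 334 ≡ 4.
  S = (4, 7, 4) ≠ 0, so r is not a codeword (an error is present).
Step 3: locate the error. For a single error e at position i, S_ℓ = v_i·e·α_i^ℓ, so α_err = S_1/S_0.
  S_0^{−1} = 4^{−1} = 3 (mod 11), so α_err = 7·3 = 21 ≡ 10 = α_3. Error position i = 3.
  Consistency check: S_2/S_1 = 4·8 = 32 ≡ 10 = α_err ✓ (single-error assumption holds).
Step 4: error magnitude e = S_0/v_3 = S_0·∏_{j≠3}(α_3 − α_j) = 4·1 = 4 ≡ 4 (mod 11).
Step 5: correct position 3: c_3 = r_3 − e = 2 − 4 ≡ 9 (mod 11). Hence c = [8, 4, 9, 5, 6].
  Check: interpolating c through the α_i gives m(x) = 7 + 9·x (degree < 2) with m(α_i) = c_i for every i, so c is indeed a codeword.


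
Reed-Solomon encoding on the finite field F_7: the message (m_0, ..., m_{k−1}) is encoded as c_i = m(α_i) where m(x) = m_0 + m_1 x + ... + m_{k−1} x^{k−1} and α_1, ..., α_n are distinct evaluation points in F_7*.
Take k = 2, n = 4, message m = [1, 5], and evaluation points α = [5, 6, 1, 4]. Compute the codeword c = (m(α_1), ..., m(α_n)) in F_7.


c = [5, 3, 6, 0]

Message polynomial: m(x) = 1 + 5·x (mod 7).
For each evaluation point α_i, compute m(α_i) mod 7:
  α_1 = 5: Horner steps 5 → 5, so m(5) = 5.
  α_2 = 6: Horner steps 5 → 3, so m(6) = 3.
  α_3 = 1: Horner steps 5 → 6, so m(1) = 6.
  α_4 = 4: Horner steps 5 → 0, so m(4) = 0.
Codeword c = [5, 3, 6, 0] ∈ F_7^4.


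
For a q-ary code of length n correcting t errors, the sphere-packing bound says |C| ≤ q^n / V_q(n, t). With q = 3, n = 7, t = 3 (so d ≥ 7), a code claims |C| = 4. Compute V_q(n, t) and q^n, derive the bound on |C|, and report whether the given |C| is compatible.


V_q(n, t) = 379, q^n = 2187, Hamming bound = 5, |C| = 4 ≤ bound (satisfied).

Step 1: Compute V_q(n, t) = Σ_{j=0}^3 C(n, j) (q−1)^j.
  j = 0: C(7,0)·(2)^0 = 1·1 = 1.
  j = 1: C(7,1)·(2)^1 = 7·2 = 14.
  j = 2: C(7,2)·(2)^2 = 21·4 = 84.
  j = 3: C(7,3)·(2)^3 = 35·8 = 280.
  V_q(n, t) = 1 + 14 + 84 + 280 = 379.
Step 2: q^n = 3^7 = 2187.
Step 3: Hamming bound ⌊q^n / V_q(n,t)⌋ = ⌊2187/379⌋ = 5.
Step 4: Compare |C| = 4 to 5: satisfied.
The claimed |C| lies below the Hamming bound.


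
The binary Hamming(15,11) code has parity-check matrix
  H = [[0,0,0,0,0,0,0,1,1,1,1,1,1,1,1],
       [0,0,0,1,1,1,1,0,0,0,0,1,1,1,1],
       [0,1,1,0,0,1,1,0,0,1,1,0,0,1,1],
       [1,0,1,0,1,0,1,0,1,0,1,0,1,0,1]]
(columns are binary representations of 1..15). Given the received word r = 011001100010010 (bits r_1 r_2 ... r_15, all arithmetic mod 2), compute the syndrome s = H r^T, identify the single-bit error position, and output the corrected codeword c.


s = (0, 1, 0, 1)^T, error position = 5, corrected codeword c = 011011100010010

Compute s = H r^T mod 2 one row at a time:
  s_1 = 0 + 0 + 0 + 1 + 0 + 0 + 1 + 0 = 2 ≡ 0 (mod 2).
  s_2 = 0 + 0 + 1 + 1 + 0 + 0 + 1 + 0 = 3 ≡ 1 (mod 2).
  s_3 = 1 + 1 + 1 + 1 + 0 + 1 + 1 + 0 = 6 ≡ 0 (mod 2).
  s_4 = 0 + 1 + 0 + 1 + 0 + 1 + 0 + 0 = 3 ≡ 1 (mod 2).
s = (0, 1, 0, 1)^T — this equals column 5 of H (binary 0101), so error is at position 5.
Correct: flip bit 5 of r = 011001100010010 to get c = 011011100010010.


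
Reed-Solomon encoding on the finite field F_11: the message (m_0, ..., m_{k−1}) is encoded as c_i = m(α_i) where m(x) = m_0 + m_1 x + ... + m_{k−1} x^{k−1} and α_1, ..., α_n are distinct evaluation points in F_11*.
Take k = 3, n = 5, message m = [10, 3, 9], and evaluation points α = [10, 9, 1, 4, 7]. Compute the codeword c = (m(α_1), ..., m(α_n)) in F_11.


c = [5, 7, 0, 1, 10]

Message polynomial: m(x) = 10 + 3·x + 9·x^2 (mod 11).
For each evaluation point α_i, compute m(α_i) mod 11:
  α_1 = 10: Horner steps 9 → 5 → 5, so m(10) = 5.
  α_2 = 9: Horner steps 9 → 7 → 7, so m(9) = 7.
  α_3 = 1: Horner steps 9 → 1 → 0, so m(1) = 0.
  α_4 = 4: Horner steps 9 → 6 → 1, so m(4) = 1.
  α_5 = 7: Horner steps 9 → 0 → 10, so m(7) = 10.
Codeword c = [5, 7, 0, 1, 10] ∈ F_11^5.


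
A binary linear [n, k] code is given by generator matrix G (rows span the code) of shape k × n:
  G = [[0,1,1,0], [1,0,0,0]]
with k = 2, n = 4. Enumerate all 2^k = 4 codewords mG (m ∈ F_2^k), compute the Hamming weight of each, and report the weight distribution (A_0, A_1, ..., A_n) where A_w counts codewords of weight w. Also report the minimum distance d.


Weight distribution: A_0 = 1, A_1 = 1, A_2 = 1, A_3 = 1. Minimum distance d = 1.

Enumerate all 2^2 = 4 messages m ∈ F_2^2.
For each, compute codeword c = mG in F_2^4, then tally its weight.
  m = 00 → c = 0000, weight = 0.
  m = 10 → c = 0110, weight = 2.
  m = 01 → c = 1000, weight = 1.
  m = 11 → c = 1110, weight = 3.
Tally weights:
  weight 0: 1 codewords.
  weight 1: 1 codewords.
  weight 2: 1 codewords.
  weight 3: 1 codewords.
Minimum distance d = smallest w > 0 with A_w > 0 = 1.
Sanity: Σ A_w = 4 = 2^2 = 4 ✓.


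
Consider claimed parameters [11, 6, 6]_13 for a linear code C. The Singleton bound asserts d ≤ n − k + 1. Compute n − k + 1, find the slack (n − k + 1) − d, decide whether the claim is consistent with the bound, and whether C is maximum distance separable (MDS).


Singleton RHS = n − k + 1 = 6, slack = 0, bound satisfied, MDS.

Singleton bound: d ≤ n − k + 1.
Here n = 11, k = 6, so n − k + 1 = 6.
Given d = 6, check d ≤ 6: YES.
Slack = (n − k + 1) − d = 0.
The code is MDS (slack = 0).
Description: the claimed parameters are [11, 6, 6]_13; such a code would be MDS (meets Singleton bound).


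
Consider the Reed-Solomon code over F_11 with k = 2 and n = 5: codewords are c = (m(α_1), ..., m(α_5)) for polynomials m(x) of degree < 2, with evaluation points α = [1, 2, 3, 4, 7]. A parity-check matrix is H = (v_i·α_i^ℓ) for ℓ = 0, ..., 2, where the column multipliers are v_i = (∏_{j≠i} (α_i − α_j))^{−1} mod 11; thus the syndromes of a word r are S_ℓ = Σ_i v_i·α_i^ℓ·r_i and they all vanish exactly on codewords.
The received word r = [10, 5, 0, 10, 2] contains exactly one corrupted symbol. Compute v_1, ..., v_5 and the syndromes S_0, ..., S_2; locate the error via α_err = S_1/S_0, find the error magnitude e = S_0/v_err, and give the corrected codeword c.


S = (1, 4, 5), error at position 4, error magnitude e = 4, c = [10, 5, 0, 6, 2].

Step 1: column multipliers v_i = (∏_{j≠i}(α_i − α_j))^{−1} mod 11.
  i = 1 (α = 1): (1−2)(1−3)(1−4)(1−7) = (−1)·(−2)·(−3)·(−6) = 36 ≡ 3, so v_1 = 3^{−1} = 4 (mod 11).
  i = 2 (α = 2): (2−1)(2−3)(2−4)(2−7) = 1·(−1)·(−2)·(−5) = −10 ≡ 1, so v_2 = 1^{−1} = 1 (mod 11).
  i = 3 (α = 3): (3−1)(3−2)(3−4)(3−7) = 2·1·(−1)·(−4) = 8 ≡ 8, so v_3 = 8^{−1} = 7 (mod 11).
  i = 4 (α = 4): (4−1)(4−2)(4−3)(4−7) = 3·2·1·(−3) = −18 ≡ 4, so v_4 = 4^{−1} = 3 (mod 11).
  i = 5 (α = 7): (7−1)(7−2)(7−3)(7−4) = 6·5·4·3 = 360 ≡ 8, so v_5 = 8^{−1} = 7 (mod 11).
  v = [4, 1, 7, 3, 7].
Step 2: syndromes of r = [10, 5, 0, 10, 2] (all sums mod 11).
  S_0 = Σ v_i r_i = 4·10 + 1·5 + 7·0 + 3·10 + 7·2 = 89 ≡ 1.
  S_1 = Σ v_i α_i r_i = 4·1·10 + 1·2·5 + 7·3·0 + 3·4·10 + 7·7·2 = 268 ≡ 4.
  α_i^2 mod 11 = [1, 4, 9, 5, 5].
  S_2 = Σ v_i α_i^2 r_i = 4·1·10 + 1·4·5 + 7·9·0 + 3·5·10 + 7·5·2 = 280 ≡ 5.
  S = (1, 4, 5) ≠ 0, so r is not a codeword (an error is present).
Step 3: locate the error. For a single error e at position i, S_ℓ = v_i·e·α_i^ℓ, so α_err = S_1/S_0.
  S_0^{−1} = 1^{−1} = 1 (mod 11), so α_err = 4·1 = 4 ≡ 4 = α_4. Error position i = 4.
  Consistency check: S_2/S_1 = 5·3 = 15 ≡ 4 = α_err ✓ (single-error assumption holds).
Step 4: error magnitude e = S_0/v_4 = S_0·∏_{j≠4}(α_4 − α_j) = 1·4 = 4 ≡ 4 (mod 11).
Step 5: correct position 4: c_4 = r_4 − e = 10 − 4 ≡ 6 (mod 11). Hence c = [10, 5, 0, 6, 2].
  Check: interpolating c through the α_i gives m(x) = 4 + 6·x (degree < 2) with m(α_i) = c_i for every i, so c is indeed a codeword.


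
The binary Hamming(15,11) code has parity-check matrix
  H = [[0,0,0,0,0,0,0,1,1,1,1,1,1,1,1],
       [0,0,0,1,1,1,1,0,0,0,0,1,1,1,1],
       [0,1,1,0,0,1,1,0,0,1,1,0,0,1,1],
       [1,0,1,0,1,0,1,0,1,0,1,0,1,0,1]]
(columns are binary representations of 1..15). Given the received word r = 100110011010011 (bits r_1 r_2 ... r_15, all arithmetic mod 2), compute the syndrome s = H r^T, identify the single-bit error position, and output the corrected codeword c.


s = (1, 0, 1, 1)^T, error position = 11, corrected codeword c = 100110011000011

Compute s = H r^T mod 2 one row at a time:
  s_1 = 1 + 1 + 0 + 1 + 0 + 0 + 1 + 1 = 5 ≡ 1 (mod 2).
  s_2 = 1 + 1 + 0 + 0 + 0 + 0 + 1 + 1 = 4 ≡ 0 (mod 2).
  s_3 = 0 + 0 + 0 + 0 + 0 + 1 + 1 + 1 = 3 ≡ 1 (mod 2).
  s_4 = 1 + 0 + 1 + 0 + 1 + 1 + 0 + 1 = 5 ≡ 1 (mod 2).
s = (1, 0, 1, 1)^T — this equals column 11 of H (binary 1011), so error is at position 11.
Correct: flip bit 11 of r = 100110011010011 to get c = 100110011000011.


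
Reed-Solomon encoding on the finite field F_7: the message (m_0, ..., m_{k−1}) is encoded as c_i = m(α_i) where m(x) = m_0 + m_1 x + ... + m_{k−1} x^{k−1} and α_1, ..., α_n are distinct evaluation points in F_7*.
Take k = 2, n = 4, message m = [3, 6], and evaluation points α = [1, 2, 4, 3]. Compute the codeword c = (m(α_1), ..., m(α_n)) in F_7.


c = [2, 1, 6, 0]

Message polynomial: m(x) = 3 + 6·x (mod 7).
For each evaluation point α_i, compute m(α_i) mod 7:
  α_1 = 1: Horner steps 6 → 2, so m(1) = 2.
  α_2 = 2: Horner steps 6 → 1, so m(2) = 1.
  α_3 = 4: Horner steps 6 → 6, so m(4) = 6.
  α_4 = 3: Horner steps 6 → 0, so m(3) = 0.
Codeword c = [2, 1, 6, 0] ∈ F_7^4.


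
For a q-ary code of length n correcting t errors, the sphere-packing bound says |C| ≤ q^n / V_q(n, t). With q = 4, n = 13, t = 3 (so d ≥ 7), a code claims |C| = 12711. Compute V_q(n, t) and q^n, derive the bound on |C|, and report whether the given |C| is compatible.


V_q(n, t) = 8464, q^n = 67108864, Hamming bound = 7928, |C| = 12711 > bound (violated).

Step 1: Compute V_q(n, t) = Σ_{j=0}^3 C(n, j) (q−1)^j.
  j = 0: C(13,0)·(3)^0 = 1·1 = 1.
  j = 1: C(13,1)·(3)^1 = 13·3 = 39.
  j = 2: C(13,2)·(3)^2 = 78·9 = 702.
  j = 3: C(13,3)·(3)^3 = 286·27 = 7722.
  V_q(n, t) = 1 + 39 + 702 + 7722 = 8464.
Step 2: q^n = 4^13 = 67108864.
Step 3: Hamming bound ⌊q^n / V_q(n,t)⌋ = ⌊67108864/8464⌋ = 7928.
Step 4: Compare |C| = 12711 to 7928: violated.
The claimed |C| lies above the Hamming bound, so no 4-ary code of length 13 with d ≥ 7 can have 12711 codewords.
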